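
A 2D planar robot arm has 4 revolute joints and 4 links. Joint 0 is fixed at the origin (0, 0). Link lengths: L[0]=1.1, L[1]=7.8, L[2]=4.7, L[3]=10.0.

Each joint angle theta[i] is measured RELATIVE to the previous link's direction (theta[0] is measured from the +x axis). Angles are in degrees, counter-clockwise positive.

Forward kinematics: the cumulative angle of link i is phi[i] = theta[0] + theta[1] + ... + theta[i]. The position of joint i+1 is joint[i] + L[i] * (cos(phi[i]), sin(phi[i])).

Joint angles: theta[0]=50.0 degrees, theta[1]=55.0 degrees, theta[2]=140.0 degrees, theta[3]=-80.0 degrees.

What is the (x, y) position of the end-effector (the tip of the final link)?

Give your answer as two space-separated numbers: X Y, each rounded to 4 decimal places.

joint[0] = (0.0000, 0.0000)  (base)
link 0: phi[0] = 50 = 50 deg
  cos(50 deg) = 0.6428, sin(50 deg) = 0.7660
  joint[1] = (0.0000, 0.0000) + 1.1 * (0.6428, 0.7660) = (0.0000 + 0.7071, 0.0000 + 0.8426) = (0.7071, 0.8426)
link 1: phi[1] = 50 + 55 = 105 deg
  cos(105 deg) = -0.2588, sin(105 deg) = 0.9659
  joint[2] = (0.7071, 0.8426) + 7.8 * (-0.2588, 0.9659) = (0.7071 + -2.0188, 0.8426 + 7.5342) = (-1.3117, 8.3769)
link 2: phi[2] = 50 + 55 + 140 = 245 deg
  cos(245 deg) = -0.4226, sin(245 deg) = -0.9063
  joint[3] = (-1.3117, 8.3769) + 4.7 * (-0.4226, -0.9063) = (-1.3117 + -1.9863, 8.3769 + -4.2596) = (-3.2980, 4.1172)
link 3: phi[3] = 50 + 55 + 140 + -80 = 165 deg
  cos(165 deg) = -0.9659, sin(165 deg) = 0.2588
  joint[4] = (-3.2980, 4.1172) + 10 * (-0.9659, 0.2588) = (-3.2980 + -9.6593, 4.1172 + 2.5882) = (-12.9573, 6.7054)
End effector: (-12.9573, 6.7054)

Answer: -12.9573 6.7054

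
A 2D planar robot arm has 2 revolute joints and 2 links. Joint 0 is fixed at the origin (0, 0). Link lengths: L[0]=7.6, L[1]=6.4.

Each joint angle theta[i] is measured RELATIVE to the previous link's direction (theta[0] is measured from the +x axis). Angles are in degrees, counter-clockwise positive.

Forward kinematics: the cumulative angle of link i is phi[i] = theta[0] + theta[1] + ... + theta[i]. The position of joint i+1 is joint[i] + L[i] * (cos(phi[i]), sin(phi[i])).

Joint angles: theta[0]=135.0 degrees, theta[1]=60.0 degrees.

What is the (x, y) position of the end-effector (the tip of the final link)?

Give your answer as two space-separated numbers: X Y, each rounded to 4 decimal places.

Answer: -11.5559 3.7176

Derivation:
joint[0] = (0.0000, 0.0000)  (base)
link 0: phi[0] = 135 = 135 deg
  cos(135 deg) = -0.7071, sin(135 deg) = 0.7071
  joint[1] = (0.0000, 0.0000) + 7.6 * (-0.7071, 0.7071) = (0.0000 + -5.3740, 0.0000 + 5.3740) = (-5.3740, 5.3740)
link 1: phi[1] = 135 + 60 = 195 deg
  cos(195 deg) = -0.9659, sin(195 deg) = -0.2588
  joint[2] = (-5.3740, 5.3740) + 6.4 * (-0.9659, -0.2588) = (-5.3740 + -6.1819, 5.3740 + -1.6564) = (-11.5559, 3.7176)
End effector: (-11.5559, 3.7176)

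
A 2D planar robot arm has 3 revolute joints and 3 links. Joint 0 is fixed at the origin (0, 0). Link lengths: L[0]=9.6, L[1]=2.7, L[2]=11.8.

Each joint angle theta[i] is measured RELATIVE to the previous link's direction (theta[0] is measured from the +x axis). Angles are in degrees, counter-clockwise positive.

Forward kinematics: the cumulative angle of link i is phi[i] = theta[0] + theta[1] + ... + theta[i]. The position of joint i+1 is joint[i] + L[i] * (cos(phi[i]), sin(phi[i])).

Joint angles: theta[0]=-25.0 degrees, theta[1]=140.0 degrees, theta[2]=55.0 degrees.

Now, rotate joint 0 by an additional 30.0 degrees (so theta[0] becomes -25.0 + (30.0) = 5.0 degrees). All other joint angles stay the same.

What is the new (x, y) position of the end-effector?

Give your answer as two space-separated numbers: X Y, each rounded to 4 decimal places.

joint[0] = (0.0000, 0.0000)  (base)
link 0: phi[0] = 5 = 5 deg
  cos(5 deg) = 0.9962, sin(5 deg) = 0.0872
  joint[1] = (0.0000, 0.0000) + 9.6 * (0.9962, 0.0872) = (0.0000 + 9.5635, 0.0000 + 0.8367) = (9.5635, 0.8367)
link 1: phi[1] = 5 + 140 = 145 deg
  cos(145 deg) = -0.8192, sin(145 deg) = 0.5736
  joint[2] = (9.5635, 0.8367) + 2.7 * (-0.8192, 0.5736) = (9.5635 + -2.2117, 0.8367 + 1.5487) = (7.3518, 2.3854)
link 2: phi[2] = 5 + 140 + 55 = 200 deg
  cos(200 deg) = -0.9397, sin(200 deg) = -0.3420
  joint[3] = (7.3518, 2.3854) + 11.8 * (-0.9397, -0.3420) = (7.3518 + -11.0884, 2.3854 + -4.0358) = (-3.7366, -1.6505)
End effector: (-3.7366, -1.6505)

Answer: -3.7366 -1.6505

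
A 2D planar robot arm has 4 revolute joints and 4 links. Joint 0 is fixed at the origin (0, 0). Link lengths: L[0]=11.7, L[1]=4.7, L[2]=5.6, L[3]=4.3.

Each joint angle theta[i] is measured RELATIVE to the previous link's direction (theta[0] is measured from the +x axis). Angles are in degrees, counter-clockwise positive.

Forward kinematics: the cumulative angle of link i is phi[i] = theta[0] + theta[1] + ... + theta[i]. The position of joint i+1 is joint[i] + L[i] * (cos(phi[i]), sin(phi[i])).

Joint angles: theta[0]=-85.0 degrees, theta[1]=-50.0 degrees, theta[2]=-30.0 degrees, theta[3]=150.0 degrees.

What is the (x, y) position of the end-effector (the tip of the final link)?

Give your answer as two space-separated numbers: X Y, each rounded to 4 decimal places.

joint[0] = (0.0000, 0.0000)  (base)
link 0: phi[0] = -85 = -85 deg
  cos(-85 deg) = 0.0872, sin(-85 deg) = -0.9962
  joint[1] = (0.0000, 0.0000) + 11.7 * (0.0872, -0.9962) = (0.0000 + 1.0197, 0.0000 + -11.6555) = (1.0197, -11.6555)
link 1: phi[1] = -85 + -50 = -135 deg
  cos(-135 deg) = -0.7071, sin(-135 deg) = -0.7071
  joint[2] = (1.0197, -11.6555) + 4.7 * (-0.7071, -0.7071) = (1.0197 + -3.3234, -11.6555 + -3.3234) = (-2.3037, -14.9789)
link 2: phi[2] = -85 + -50 + -30 = -165 deg
  cos(-165 deg) = -0.9659, sin(-165 deg) = -0.2588
  joint[3] = (-2.3037, -14.9789) + 5.6 * (-0.9659, -0.2588) = (-2.3037 + -5.4092, -14.9789 + -1.4494) = (-7.7129, -16.4283)
link 3: phi[3] = -85 + -50 + -30 + 150 = -15 deg
  cos(-15 deg) = 0.9659, sin(-15 deg) = -0.2588
  joint[4] = (-7.7129, -16.4283) + 4.3 * (0.9659, -0.2588) = (-7.7129 + 4.1535, -16.4283 + -1.1129) = (-3.5594, -17.5412)
End effector: (-3.5594, -17.5412)

Answer: -3.5594 -17.5412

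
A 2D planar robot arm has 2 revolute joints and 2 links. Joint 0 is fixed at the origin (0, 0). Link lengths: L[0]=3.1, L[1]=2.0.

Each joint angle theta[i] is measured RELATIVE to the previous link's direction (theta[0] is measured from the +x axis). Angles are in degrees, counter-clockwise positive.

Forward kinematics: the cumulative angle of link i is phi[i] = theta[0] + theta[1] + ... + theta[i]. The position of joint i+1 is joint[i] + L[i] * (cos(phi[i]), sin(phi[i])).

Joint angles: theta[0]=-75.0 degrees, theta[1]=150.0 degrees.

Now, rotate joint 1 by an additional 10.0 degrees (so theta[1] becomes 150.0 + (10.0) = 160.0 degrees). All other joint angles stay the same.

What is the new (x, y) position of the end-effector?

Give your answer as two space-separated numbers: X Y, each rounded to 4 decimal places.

joint[0] = (0.0000, 0.0000)  (base)
link 0: phi[0] = -75 = -75 deg
  cos(-75 deg) = 0.2588, sin(-75 deg) = -0.9659
  joint[1] = (0.0000, 0.0000) + 3.1 * (0.2588, -0.9659) = (0.0000 + 0.8023, 0.0000 + -2.9944) = (0.8023, -2.9944)
link 1: phi[1] = -75 + 160 = 85 deg
  cos(85 deg) = 0.0872, sin(85 deg) = 0.9962
  joint[2] = (0.8023, -2.9944) + 2 * (0.0872, 0.9962) = (0.8023 + 0.1743, -2.9944 + 1.9924) = (0.9767, -1.0020)
End effector: (0.9767, -1.0020)

Answer: 0.9767 -1.0020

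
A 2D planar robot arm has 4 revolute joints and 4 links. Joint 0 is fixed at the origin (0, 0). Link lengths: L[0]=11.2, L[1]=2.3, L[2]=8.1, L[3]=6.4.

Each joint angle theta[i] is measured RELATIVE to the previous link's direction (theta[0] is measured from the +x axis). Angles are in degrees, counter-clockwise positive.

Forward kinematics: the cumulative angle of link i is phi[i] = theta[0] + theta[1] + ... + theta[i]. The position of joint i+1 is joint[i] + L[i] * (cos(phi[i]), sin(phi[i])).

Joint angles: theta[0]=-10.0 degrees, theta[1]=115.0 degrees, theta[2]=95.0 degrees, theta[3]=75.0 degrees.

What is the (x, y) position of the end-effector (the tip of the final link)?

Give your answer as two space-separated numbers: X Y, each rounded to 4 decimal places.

Answer: 3.3808 -8.8692

Derivation:
joint[0] = (0.0000, 0.0000)  (base)
link 0: phi[0] = -10 = -10 deg
  cos(-10 deg) = 0.9848, sin(-10 deg) = -0.1736
  joint[1] = (0.0000, 0.0000) + 11.2 * (0.9848, -0.1736) = (0.0000 + 11.0298, 0.0000 + -1.9449) = (11.0298, -1.9449)
link 1: phi[1] = -10 + 115 = 105 deg
  cos(105 deg) = -0.2588, sin(105 deg) = 0.9659
  joint[2] = (11.0298, -1.9449) + 2.3 * (-0.2588, 0.9659) = (11.0298 + -0.5953, -1.9449 + 2.2216) = (10.4346, 0.2768)
link 2: phi[2] = -10 + 115 + 95 = 200 deg
  cos(200 deg) = -0.9397, sin(200 deg) = -0.3420
  joint[3] = (10.4346, 0.2768) + 8.1 * (-0.9397, -0.3420) = (10.4346 + -7.6115, 0.2768 + -2.7704) = (2.8231, -2.4936)
link 3: phi[3] = -10 + 115 + 95 + 75 = 275 deg
  cos(275 deg) = 0.0872, sin(275 deg) = -0.9962
  joint[4] = (2.8231, -2.4936) + 6.4 * (0.0872, -0.9962) = (2.8231 + 0.5578, -2.4936 + -6.3756) = (3.3808, -8.8692)
End effector: (3.3808, -8.8692)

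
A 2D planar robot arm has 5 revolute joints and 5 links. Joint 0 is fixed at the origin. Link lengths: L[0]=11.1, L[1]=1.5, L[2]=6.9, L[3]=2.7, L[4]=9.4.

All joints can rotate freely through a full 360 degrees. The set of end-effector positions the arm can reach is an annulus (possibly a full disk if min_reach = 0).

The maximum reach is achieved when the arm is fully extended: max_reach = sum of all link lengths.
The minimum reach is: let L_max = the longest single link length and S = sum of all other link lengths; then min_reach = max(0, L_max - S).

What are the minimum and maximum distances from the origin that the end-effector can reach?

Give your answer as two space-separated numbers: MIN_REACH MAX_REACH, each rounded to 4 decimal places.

Answer: 0.0000 31.6000

Derivation:
Link lengths: [11.1, 1.5, 6.9, 2.7, 9.4]
max_reach = 11.1 + 1.5 + 6.9 + 2.7 + 9.4 = 31.6
L_max = max([11.1, 1.5, 6.9, 2.7, 9.4]) = 11.1
S (sum of others) = 31.6 - 11.1 = 20.5
min_reach = max(0, 11.1 - 20.5) = max(0, -9.4) = 0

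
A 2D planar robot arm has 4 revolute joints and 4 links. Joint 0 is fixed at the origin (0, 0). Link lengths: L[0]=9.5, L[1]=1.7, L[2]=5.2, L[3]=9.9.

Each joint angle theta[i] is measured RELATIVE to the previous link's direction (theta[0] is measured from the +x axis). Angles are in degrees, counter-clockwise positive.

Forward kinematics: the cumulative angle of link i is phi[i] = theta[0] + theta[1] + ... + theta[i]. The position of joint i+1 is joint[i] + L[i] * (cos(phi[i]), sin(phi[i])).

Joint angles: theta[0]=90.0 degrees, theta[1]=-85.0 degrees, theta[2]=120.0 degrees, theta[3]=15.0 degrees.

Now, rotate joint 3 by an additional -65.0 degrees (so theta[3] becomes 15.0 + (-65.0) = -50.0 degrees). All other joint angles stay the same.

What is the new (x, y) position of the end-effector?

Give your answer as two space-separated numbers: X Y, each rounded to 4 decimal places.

Answer: 1.2732 23.4704

Derivation:
joint[0] = (0.0000, 0.0000)  (base)
link 0: phi[0] = 90 = 90 deg
  cos(90 deg) = 0.0000, sin(90 deg) = 1.0000
  joint[1] = (0.0000, 0.0000) + 9.5 * (0.0000, 1.0000) = (0.0000 + 0.0000, 0.0000 + 9.5000) = (0.0000, 9.5000)
link 1: phi[1] = 90 + -85 = 5 deg
  cos(5 deg) = 0.9962, sin(5 deg) = 0.0872
  joint[2] = (0.0000, 9.5000) + 1.7 * (0.9962, 0.0872) = (0.0000 + 1.6935, 9.5000 + 0.1482) = (1.6935, 9.6482)
link 2: phi[2] = 90 + -85 + 120 = 125 deg
  cos(125 deg) = -0.5736, sin(125 deg) = 0.8192
  joint[3] = (1.6935, 9.6482) + 5.2 * (-0.5736, 0.8192) = (1.6935 + -2.9826, 9.6482 + 4.2596) = (-1.2891, 13.9078)
link 3: phi[3] = 90 + -85 + 120 + -50 = 75 deg
  cos(75 deg) = 0.2588, sin(75 deg) = 0.9659
  joint[4] = (-1.2891, 13.9078) + 9.9 * (0.2588, 0.9659) = (-1.2891 + 2.5623, 13.9078 + 9.5627) = (1.2732, 23.4704)
End effector: (1.2732, 23.4704)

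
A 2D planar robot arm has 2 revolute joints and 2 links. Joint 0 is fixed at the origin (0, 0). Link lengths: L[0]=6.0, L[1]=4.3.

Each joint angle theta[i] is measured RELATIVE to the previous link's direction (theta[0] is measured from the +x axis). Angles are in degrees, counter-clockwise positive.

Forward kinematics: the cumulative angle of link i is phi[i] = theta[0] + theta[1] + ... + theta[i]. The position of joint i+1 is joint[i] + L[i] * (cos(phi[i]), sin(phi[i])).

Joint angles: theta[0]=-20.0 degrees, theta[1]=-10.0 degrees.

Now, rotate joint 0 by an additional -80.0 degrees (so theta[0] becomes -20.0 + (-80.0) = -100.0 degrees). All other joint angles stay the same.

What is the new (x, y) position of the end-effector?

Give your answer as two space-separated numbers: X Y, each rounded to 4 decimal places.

Answer: -2.5126 -9.9495

Derivation:
joint[0] = (0.0000, 0.0000)  (base)
link 0: phi[0] = -100 = -100 deg
  cos(-100 deg) = -0.1736, sin(-100 deg) = -0.9848
  joint[1] = (0.0000, 0.0000) + 6 * (-0.1736, -0.9848) = (0.0000 + -1.0419, 0.0000 + -5.9088) = (-1.0419, -5.9088)
link 1: phi[1] = -100 + -10 = -110 deg
  cos(-110 deg) = -0.3420, sin(-110 deg) = -0.9397
  joint[2] = (-1.0419, -5.9088) + 4.3 * (-0.3420, -0.9397) = (-1.0419 + -1.4707, -5.9088 + -4.0407) = (-2.5126, -9.9495)
End effector: (-2.5126, -9.9495)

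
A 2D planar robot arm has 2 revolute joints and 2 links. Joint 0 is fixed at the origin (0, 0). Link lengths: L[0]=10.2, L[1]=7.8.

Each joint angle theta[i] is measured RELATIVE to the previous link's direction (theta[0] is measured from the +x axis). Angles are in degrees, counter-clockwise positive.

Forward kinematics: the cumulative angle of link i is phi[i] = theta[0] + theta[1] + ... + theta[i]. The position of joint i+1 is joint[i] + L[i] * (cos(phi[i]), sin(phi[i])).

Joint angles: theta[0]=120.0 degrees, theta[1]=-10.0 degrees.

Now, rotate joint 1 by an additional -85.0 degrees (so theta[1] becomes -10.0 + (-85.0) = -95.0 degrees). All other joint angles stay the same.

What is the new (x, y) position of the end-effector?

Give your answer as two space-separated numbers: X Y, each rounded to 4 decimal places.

joint[0] = (0.0000, 0.0000)  (base)
link 0: phi[0] = 120 = 120 deg
  cos(120 deg) = -0.5000, sin(120 deg) = 0.8660
  joint[1] = (0.0000, 0.0000) + 10.2 * (-0.5000, 0.8660) = (0.0000 + -5.1000, 0.0000 + 8.8335) = (-5.1000, 8.8335)
link 1: phi[1] = 120 + -95 = 25 deg
  cos(25 deg) = 0.9063, sin(25 deg) = 0.4226
  joint[2] = (-5.1000, 8.8335) + 7.8 * (0.9063, 0.4226) = (-5.1000 + 7.0692, 8.8335 + 3.2964) = (1.9692, 12.1299)
End effector: (1.9692, 12.1299)

Answer: 1.9692 12.1299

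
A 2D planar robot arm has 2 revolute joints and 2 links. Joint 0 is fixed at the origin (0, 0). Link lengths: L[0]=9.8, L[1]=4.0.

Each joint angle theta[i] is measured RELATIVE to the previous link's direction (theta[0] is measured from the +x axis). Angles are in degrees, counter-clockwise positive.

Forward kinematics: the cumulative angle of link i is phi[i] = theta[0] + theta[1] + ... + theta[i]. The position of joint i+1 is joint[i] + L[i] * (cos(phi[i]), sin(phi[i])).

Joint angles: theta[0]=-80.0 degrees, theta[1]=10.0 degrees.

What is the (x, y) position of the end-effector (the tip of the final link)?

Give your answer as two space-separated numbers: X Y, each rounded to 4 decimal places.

Answer: 3.0698 -13.4099

Derivation:
joint[0] = (0.0000, 0.0000)  (base)
link 0: phi[0] = -80 = -80 deg
  cos(-80 deg) = 0.1736, sin(-80 deg) = -0.9848
  joint[1] = (0.0000, 0.0000) + 9.8 * (0.1736, -0.9848) = (0.0000 + 1.7018, 0.0000 + -9.6511) = (1.7018, -9.6511)
link 1: phi[1] = -80 + 10 = -70 deg
  cos(-70 deg) = 0.3420, sin(-70 deg) = -0.9397
  joint[2] = (1.7018, -9.6511) + 4 * (0.3420, -0.9397) = (1.7018 + 1.3681, -9.6511 + -3.7588) = (3.0698, -13.4099)
End effector: (3.0698, -13.4099)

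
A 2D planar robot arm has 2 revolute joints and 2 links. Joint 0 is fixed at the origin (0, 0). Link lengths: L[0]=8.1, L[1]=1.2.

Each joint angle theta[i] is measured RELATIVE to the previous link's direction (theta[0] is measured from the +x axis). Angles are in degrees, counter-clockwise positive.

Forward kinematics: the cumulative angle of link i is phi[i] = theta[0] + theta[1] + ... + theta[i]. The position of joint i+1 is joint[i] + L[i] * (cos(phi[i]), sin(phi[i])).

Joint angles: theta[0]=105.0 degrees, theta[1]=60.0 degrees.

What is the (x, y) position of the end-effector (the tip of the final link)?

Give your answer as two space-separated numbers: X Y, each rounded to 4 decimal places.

joint[0] = (0.0000, 0.0000)  (base)
link 0: phi[0] = 105 = 105 deg
  cos(105 deg) = -0.2588, sin(105 deg) = 0.9659
  joint[1] = (0.0000, 0.0000) + 8.1 * (-0.2588, 0.9659) = (0.0000 + -2.0964, 0.0000 + 7.8240) = (-2.0964, 7.8240)
link 1: phi[1] = 105 + 60 = 165 deg
  cos(165 deg) = -0.9659, sin(165 deg) = 0.2588
  joint[2] = (-2.0964, 7.8240) + 1.2 * (-0.9659, 0.2588) = (-2.0964 + -1.1591, 7.8240 + 0.3106) = (-3.2555, 8.1346)
End effector: (-3.2555, 8.1346)

Answer: -3.2555 8.1346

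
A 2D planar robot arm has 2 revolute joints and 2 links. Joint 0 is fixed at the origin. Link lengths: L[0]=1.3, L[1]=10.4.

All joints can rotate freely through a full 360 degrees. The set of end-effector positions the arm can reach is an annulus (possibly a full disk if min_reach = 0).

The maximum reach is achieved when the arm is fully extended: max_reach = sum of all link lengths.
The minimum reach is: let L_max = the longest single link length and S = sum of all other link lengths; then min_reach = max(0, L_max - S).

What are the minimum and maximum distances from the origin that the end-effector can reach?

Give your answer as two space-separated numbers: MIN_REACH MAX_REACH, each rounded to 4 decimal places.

Answer: 9.1000 11.7000

Derivation:
Link lengths: [1.3, 10.4]
max_reach = 1.3 + 10.4 = 11.7
L_max = max([1.3, 10.4]) = 10.4
S (sum of others) = 11.7 - 10.4 = 1.3
min_reach = max(0, 10.4 - 1.3) = max(0, 9.1) = 9.1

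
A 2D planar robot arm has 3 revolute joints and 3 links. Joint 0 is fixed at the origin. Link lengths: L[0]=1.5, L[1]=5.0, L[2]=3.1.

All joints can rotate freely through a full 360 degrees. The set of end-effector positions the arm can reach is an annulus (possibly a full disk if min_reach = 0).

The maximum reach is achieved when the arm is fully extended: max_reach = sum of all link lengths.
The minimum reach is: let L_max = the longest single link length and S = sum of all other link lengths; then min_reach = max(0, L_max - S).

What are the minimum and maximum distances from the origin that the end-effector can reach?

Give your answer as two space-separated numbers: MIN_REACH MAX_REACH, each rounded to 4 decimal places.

Answer: 0.4000 9.6000

Derivation:
Link lengths: [1.5, 5.0, 3.1]
max_reach = 1.5 + 5 + 3.1 = 9.6
L_max = max([1.5, 5.0, 3.1]) = 5
S (sum of others) = 9.6 - 5 = 4.6
min_reach = max(0, 5 - 4.6) = max(0, 0.4) = 0.4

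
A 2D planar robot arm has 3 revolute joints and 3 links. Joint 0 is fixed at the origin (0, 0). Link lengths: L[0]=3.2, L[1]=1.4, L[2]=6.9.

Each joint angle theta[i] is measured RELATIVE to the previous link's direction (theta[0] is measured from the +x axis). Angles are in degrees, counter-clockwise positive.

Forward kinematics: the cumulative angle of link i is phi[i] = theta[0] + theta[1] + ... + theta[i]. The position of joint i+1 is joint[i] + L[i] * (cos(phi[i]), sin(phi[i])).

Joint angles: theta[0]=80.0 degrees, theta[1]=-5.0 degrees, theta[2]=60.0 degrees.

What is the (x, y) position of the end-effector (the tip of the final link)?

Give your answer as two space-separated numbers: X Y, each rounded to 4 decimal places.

joint[0] = (0.0000, 0.0000)  (base)
link 0: phi[0] = 80 = 80 deg
  cos(80 deg) = 0.1736, sin(80 deg) = 0.9848
  joint[1] = (0.0000, 0.0000) + 3.2 * (0.1736, 0.9848) = (0.0000 + 0.5557, 0.0000 + 3.1514) = (0.5557, 3.1514)
link 1: phi[1] = 80 + -5 = 75 deg
  cos(75 deg) = 0.2588, sin(75 deg) = 0.9659
  joint[2] = (0.5557, 3.1514) + 1.4 * (0.2588, 0.9659) = (0.5557 + 0.3623, 3.1514 + 1.3523) = (0.9180, 4.5037)
link 2: phi[2] = 80 + -5 + 60 = 135 deg
  cos(135 deg) = -0.7071, sin(135 deg) = 0.7071
  joint[3] = (0.9180, 4.5037) + 6.9 * (-0.7071, 0.7071) = (0.9180 + -4.8790, 4.5037 + 4.8790) = (-3.9610, 9.3827)
End effector: (-3.9610, 9.3827)

Answer: -3.9610 9.3827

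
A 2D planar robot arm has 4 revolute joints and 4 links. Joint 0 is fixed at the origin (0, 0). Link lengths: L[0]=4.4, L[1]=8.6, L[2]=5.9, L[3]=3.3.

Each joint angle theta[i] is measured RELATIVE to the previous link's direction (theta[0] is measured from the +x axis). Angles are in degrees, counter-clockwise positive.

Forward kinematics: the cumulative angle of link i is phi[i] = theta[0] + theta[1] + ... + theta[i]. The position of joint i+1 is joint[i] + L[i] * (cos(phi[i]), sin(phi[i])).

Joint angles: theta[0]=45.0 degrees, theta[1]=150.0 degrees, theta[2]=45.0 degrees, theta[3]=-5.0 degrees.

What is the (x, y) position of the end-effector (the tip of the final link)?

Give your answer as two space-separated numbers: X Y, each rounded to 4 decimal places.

Answer: -10.0385 -6.9273

Derivation:
joint[0] = (0.0000, 0.0000)  (base)
link 0: phi[0] = 45 = 45 deg
  cos(45 deg) = 0.7071, sin(45 deg) = 0.7071
  joint[1] = (0.0000, 0.0000) + 4.4 * (0.7071, 0.7071) = (0.0000 + 3.1113, 0.0000 + 3.1113) = (3.1113, 3.1113)
link 1: phi[1] = 45 + 150 = 195 deg
  cos(195 deg) = -0.9659, sin(195 deg) = -0.2588
  joint[2] = (3.1113, 3.1113) + 8.6 * (-0.9659, -0.2588) = (3.1113 + -8.3070, 3.1113 + -2.2258) = (-5.1957, 0.8854)
link 2: phi[2] = 45 + 150 + 45 = 240 deg
  cos(240 deg) = -0.5000, sin(240 deg) = -0.8660
  joint[3] = (-5.1957, 0.8854) + 5.9 * (-0.5000, -0.8660) = (-5.1957 + -2.9500, 0.8854 + -5.1095) = (-8.1457, -4.2241)
link 3: phi[3] = 45 + 150 + 45 + -5 = 235 deg
  cos(235 deg) = -0.5736, sin(235 deg) = -0.8192
  joint[4] = (-8.1457, -4.2241) + 3.3 * (-0.5736, -0.8192) = (-8.1457 + -1.8928, -4.2241 + -2.7032) = (-10.0385, -6.9273)
End effector: (-10.0385, -6.9273)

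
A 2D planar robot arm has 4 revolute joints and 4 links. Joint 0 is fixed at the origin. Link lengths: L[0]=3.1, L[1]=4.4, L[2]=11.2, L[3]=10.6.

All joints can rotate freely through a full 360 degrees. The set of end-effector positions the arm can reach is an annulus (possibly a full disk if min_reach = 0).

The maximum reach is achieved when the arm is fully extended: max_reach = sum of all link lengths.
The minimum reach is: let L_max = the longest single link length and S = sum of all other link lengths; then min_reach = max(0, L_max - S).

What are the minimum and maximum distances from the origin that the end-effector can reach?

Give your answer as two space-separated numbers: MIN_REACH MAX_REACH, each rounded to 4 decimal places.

Answer: 0.0000 29.3000

Derivation:
Link lengths: [3.1, 4.4, 11.2, 10.6]
max_reach = 3.1 + 4.4 + 11.2 + 10.6 = 29.3
L_max = max([3.1, 4.4, 11.2, 10.6]) = 11.2
S (sum of others) = 29.3 - 11.2 = 18.1
min_reach = max(0, 11.2 - 18.1) = max(0, -6.9) = 0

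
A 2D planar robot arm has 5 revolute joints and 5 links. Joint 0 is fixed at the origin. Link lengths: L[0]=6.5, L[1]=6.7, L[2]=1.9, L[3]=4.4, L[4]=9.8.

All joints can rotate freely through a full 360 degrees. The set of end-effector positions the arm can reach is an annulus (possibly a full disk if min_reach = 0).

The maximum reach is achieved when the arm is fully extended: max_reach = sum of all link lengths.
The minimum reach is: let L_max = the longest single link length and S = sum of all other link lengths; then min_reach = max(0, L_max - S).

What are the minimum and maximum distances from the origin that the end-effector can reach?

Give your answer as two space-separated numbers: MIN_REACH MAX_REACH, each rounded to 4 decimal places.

Answer: 0.0000 29.3000

Derivation:
Link lengths: [6.5, 6.7, 1.9, 4.4, 9.8]
max_reach = 6.5 + 6.7 + 1.9 + 4.4 + 9.8 = 29.3
L_max = max([6.5, 6.7, 1.9, 4.4, 9.8]) = 9.8
S (sum of others) = 29.3 - 9.8 = 19.5
min_reach = max(0, 9.8 - 19.5) = max(0, -9.7) = 0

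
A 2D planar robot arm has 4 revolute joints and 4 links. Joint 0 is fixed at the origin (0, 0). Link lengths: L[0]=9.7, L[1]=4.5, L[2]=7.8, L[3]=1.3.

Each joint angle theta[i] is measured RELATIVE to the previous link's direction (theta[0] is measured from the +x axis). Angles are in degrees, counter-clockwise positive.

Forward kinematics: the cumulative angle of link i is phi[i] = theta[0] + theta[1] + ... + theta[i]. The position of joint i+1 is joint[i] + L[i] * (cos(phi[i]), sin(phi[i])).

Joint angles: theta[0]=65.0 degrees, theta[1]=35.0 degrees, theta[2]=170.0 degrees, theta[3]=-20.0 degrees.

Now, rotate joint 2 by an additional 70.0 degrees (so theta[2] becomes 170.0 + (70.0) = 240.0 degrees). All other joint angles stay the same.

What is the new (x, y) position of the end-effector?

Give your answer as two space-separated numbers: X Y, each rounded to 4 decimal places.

joint[0] = (0.0000, 0.0000)  (base)
link 0: phi[0] = 65 = 65 deg
  cos(65 deg) = 0.4226, sin(65 deg) = 0.9063
  joint[1] = (0.0000, 0.0000) + 9.7 * (0.4226, 0.9063) = (0.0000 + 4.0994, 0.0000 + 8.7912) = (4.0994, 8.7912)
link 1: phi[1] = 65 + 35 = 100 deg
  cos(100 deg) = -0.1736, sin(100 deg) = 0.9848
  joint[2] = (4.0994, 8.7912) + 4.5 * (-0.1736, 0.9848) = (4.0994 + -0.7814, 8.7912 + 4.4316) = (3.3180, 13.2228)
link 2: phi[2] = 65 + 35 + 240 = 340 deg
  cos(340 deg) = 0.9397, sin(340 deg) = -0.3420
  joint[3] = (3.3180, 13.2228) + 7.8 * (0.9397, -0.3420) = (3.3180 + 7.3296, 13.2228 + -2.6678) = (10.6476, 10.5551)
link 3: phi[3] = 65 + 35 + 240 + -20 = 320 deg
  cos(320 deg) = 0.7660, sin(320 deg) = -0.6428
  joint[4] = (10.6476, 10.5551) + 1.3 * (0.7660, -0.6428) = (10.6476 + 0.9959, 10.5551 + -0.8356) = (11.6434, 9.7194)
End effector: (11.6434, 9.7194)

Answer: 11.6434 9.7194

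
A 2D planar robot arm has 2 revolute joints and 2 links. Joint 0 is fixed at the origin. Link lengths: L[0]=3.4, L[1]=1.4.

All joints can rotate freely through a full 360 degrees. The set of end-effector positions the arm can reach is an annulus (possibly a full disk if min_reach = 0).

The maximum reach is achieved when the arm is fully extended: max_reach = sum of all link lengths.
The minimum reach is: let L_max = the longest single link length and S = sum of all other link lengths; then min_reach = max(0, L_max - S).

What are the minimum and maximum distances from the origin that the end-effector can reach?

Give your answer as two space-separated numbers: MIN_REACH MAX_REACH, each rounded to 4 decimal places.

Answer: 2.0000 4.8000

Derivation:
Link lengths: [3.4, 1.4]
max_reach = 3.4 + 1.4 = 4.8
L_max = max([3.4, 1.4]) = 3.4
S (sum of others) = 4.8 - 3.4 = 1.4
min_reach = max(0, 3.4 - 1.4) = max(0, 2) = 2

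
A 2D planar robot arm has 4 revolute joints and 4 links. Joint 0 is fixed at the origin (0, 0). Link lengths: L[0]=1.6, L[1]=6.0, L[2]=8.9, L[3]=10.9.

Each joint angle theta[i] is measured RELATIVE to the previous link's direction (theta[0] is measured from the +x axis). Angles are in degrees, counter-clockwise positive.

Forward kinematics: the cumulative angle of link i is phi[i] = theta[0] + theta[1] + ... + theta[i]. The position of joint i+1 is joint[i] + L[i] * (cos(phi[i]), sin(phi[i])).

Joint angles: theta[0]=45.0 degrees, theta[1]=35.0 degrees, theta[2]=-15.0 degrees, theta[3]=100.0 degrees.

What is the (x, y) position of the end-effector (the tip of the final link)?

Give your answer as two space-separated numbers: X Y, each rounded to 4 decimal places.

Answer: -4.5940 17.9275

Derivation:
joint[0] = (0.0000, 0.0000)  (base)
link 0: phi[0] = 45 = 45 deg
  cos(45 deg) = 0.7071, sin(45 deg) = 0.7071
  joint[1] = (0.0000, 0.0000) + 1.6 * (0.7071, 0.7071) = (0.0000 + 1.1314, 0.0000 + 1.1314) = (1.1314, 1.1314)
link 1: phi[1] = 45 + 35 = 80 deg
  cos(80 deg) = 0.1736, sin(80 deg) = 0.9848
  joint[2] = (1.1314, 1.1314) + 6 * (0.1736, 0.9848) = (1.1314 + 1.0419, 1.1314 + 5.9088) = (2.1733, 7.0402)
link 2: phi[2] = 45 + 35 + -15 = 65 deg
  cos(65 deg) = 0.4226, sin(65 deg) = 0.9063
  joint[3] = (2.1733, 7.0402) + 8.9 * (0.4226, 0.9063) = (2.1733 + 3.7613, 7.0402 + 8.0661) = (5.9346, 15.1064)
link 3: phi[3] = 45 + 35 + -15 + 100 = 165 deg
  cos(165 deg) = -0.9659, sin(165 deg) = 0.2588
  joint[4] = (5.9346, 15.1064) + 10.9 * (-0.9659, 0.2588) = (5.9346 + -10.5286, 15.1064 + 2.8211) = (-4.5940, 17.9275)
End effector: (-4.5940, 17.9275)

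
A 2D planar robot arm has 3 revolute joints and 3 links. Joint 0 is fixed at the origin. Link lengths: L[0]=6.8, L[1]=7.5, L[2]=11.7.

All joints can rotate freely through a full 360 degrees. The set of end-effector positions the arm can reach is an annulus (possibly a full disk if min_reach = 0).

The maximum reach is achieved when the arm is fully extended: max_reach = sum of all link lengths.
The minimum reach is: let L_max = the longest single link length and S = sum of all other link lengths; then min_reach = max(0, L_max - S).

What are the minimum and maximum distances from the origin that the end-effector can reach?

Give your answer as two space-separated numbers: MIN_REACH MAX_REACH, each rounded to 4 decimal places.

Answer: 0.0000 26.0000

Derivation:
Link lengths: [6.8, 7.5, 11.7]
max_reach = 6.8 + 7.5 + 11.7 = 26
L_max = max([6.8, 7.5, 11.7]) = 11.7
S (sum of others) = 26 - 11.7 = 14.3
min_reach = max(0, 11.7 - 14.3) = max(0, -2.6) = 0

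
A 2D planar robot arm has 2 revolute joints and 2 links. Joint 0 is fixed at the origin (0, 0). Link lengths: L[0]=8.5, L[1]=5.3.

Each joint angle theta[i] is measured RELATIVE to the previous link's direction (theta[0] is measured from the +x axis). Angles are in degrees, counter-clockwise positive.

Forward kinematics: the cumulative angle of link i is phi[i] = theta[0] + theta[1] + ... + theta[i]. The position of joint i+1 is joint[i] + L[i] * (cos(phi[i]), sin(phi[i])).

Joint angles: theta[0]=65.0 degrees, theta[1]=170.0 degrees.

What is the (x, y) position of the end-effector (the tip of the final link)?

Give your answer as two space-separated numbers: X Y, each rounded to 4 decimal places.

joint[0] = (0.0000, 0.0000)  (base)
link 0: phi[0] = 65 = 65 deg
  cos(65 deg) = 0.4226, sin(65 deg) = 0.9063
  joint[1] = (0.0000, 0.0000) + 8.5 * (0.4226, 0.9063) = (0.0000 + 3.5923, 0.0000 + 7.7036) = (3.5923, 7.7036)
link 1: phi[1] = 65 + 170 = 235 deg
  cos(235 deg) = -0.5736, sin(235 deg) = -0.8192
  joint[2] = (3.5923, 7.7036) + 5.3 * (-0.5736, -0.8192) = (3.5923 + -3.0400, 7.7036 + -4.3415) = (0.5523, 3.3621)
End effector: (0.5523, 3.3621)

Answer: 0.5523 3.3621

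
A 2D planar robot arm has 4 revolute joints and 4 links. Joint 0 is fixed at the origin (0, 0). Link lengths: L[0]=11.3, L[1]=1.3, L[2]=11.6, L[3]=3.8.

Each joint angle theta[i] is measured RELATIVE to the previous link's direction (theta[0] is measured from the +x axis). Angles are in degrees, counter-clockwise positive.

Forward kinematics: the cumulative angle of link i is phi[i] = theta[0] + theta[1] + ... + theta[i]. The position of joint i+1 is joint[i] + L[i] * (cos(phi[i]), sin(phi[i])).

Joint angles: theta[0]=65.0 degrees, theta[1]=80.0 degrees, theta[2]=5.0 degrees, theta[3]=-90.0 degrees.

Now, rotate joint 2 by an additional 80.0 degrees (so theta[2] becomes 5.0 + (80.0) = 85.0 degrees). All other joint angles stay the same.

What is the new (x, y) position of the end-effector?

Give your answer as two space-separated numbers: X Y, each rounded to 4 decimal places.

joint[0] = (0.0000, 0.0000)  (base)
link 0: phi[0] = 65 = 65 deg
  cos(65 deg) = 0.4226, sin(65 deg) = 0.9063
  joint[1] = (0.0000, 0.0000) + 11.3 * (0.4226, 0.9063) = (0.0000 + 4.7756, 0.0000 + 10.2413) = (4.7756, 10.2413)
link 1: phi[1] = 65 + 80 = 145 deg
  cos(145 deg) = -0.8192, sin(145 deg) = 0.5736
  joint[2] = (4.7756, 10.2413) + 1.3 * (-0.8192, 0.5736) = (4.7756 + -1.0649, 10.2413 + 0.7456) = (3.7107, 10.9869)
link 2: phi[2] = 65 + 80 + 85 = 230 deg
  cos(230 deg) = -0.6428, sin(230 deg) = -0.7660
  joint[3] = (3.7107, 10.9869) + 11.6 * (-0.6428, -0.7660) = (3.7107 + -7.4563, 10.9869 + -8.8861) = (-3.7456, 2.1008)
link 3: phi[3] = 65 + 80 + 85 + -90 = 140 deg
  cos(140 deg) = -0.7660, sin(140 deg) = 0.6428
  joint[4] = (-3.7456, 2.1008) + 3.8 * (-0.7660, 0.6428) = (-3.7456 + -2.9110, 2.1008 + 2.4426) = (-6.6566, 4.5434)
End effector: (-6.6566, 4.5434)

Answer: -6.6566 4.5434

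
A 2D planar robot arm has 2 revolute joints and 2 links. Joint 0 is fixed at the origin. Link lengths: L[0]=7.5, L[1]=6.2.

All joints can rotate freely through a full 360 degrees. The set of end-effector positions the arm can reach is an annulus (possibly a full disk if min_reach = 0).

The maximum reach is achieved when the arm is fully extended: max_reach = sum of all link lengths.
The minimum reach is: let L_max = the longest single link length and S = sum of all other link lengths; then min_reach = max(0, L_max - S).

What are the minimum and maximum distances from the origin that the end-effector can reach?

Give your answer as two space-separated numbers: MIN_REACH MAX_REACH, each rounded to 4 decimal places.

Answer: 1.3000 13.7000

Derivation:
Link lengths: [7.5, 6.2]
max_reach = 7.5 + 6.2 = 13.7
L_max = max([7.5, 6.2]) = 7.5
S (sum of others) = 13.7 - 7.5 = 6.2
min_reach = max(0, 7.5 - 6.2) = max(0, 1.3) = 1.3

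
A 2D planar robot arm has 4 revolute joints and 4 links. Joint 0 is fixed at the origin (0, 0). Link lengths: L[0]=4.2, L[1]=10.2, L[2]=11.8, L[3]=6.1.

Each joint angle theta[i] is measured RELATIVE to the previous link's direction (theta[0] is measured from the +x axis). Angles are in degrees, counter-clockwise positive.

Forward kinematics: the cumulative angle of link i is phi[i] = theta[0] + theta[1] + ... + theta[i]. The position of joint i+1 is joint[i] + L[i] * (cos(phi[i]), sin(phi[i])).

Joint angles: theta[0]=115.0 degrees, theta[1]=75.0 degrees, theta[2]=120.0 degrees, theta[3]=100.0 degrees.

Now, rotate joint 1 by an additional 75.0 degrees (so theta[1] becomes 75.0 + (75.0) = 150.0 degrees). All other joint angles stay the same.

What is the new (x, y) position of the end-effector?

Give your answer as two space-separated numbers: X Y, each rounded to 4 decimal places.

joint[0] = (0.0000, 0.0000)  (base)
link 0: phi[0] = 115 = 115 deg
  cos(115 deg) = -0.4226, sin(115 deg) = 0.9063
  joint[1] = (0.0000, 0.0000) + 4.2 * (-0.4226, 0.9063) = (0.0000 + -1.7750, 0.0000 + 3.8065) = (-1.7750, 3.8065)
link 1: phi[1] = 115 + 150 = 265 deg
  cos(265 deg) = -0.0872, sin(265 deg) = -0.9962
  joint[2] = (-1.7750, 3.8065) + 10.2 * (-0.0872, -0.9962) = (-1.7750 + -0.8890, 3.8065 + -10.1612) = (-2.6640, -6.3547)
link 2: phi[2] = 115 + 150 + 120 = 385 deg
  cos(385 deg) = 0.9063, sin(385 deg) = 0.4226
  joint[3] = (-2.6640, -6.3547) + 11.8 * (0.9063, 0.4226) = (-2.6640 + 10.6944, -6.3547 + 4.9869) = (8.0304, -1.3678)
link 3: phi[3] = 115 + 150 + 120 + 100 = 485 deg
  cos(485 deg) = -0.5736, sin(485 deg) = 0.8192
  joint[4] = (8.0304, -1.3678) + 6.1 * (-0.5736, 0.8192) = (8.0304 + -3.4988, -1.3678 + 4.9968) = (4.5316, 3.6290)
End effector: (4.5316, 3.6290)

Answer: 4.5316 3.6290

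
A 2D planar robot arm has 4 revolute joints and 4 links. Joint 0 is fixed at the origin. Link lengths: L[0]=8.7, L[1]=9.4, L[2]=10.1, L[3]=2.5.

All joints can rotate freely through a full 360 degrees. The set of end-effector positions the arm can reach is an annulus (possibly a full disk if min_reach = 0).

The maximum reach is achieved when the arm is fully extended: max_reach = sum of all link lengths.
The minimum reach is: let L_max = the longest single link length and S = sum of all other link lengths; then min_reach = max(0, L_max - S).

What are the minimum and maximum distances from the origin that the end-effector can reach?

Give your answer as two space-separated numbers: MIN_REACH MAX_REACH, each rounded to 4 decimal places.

Answer: 0.0000 30.7000

Derivation:
Link lengths: [8.7, 9.4, 10.1, 2.5]
max_reach = 8.7 + 9.4 + 10.1 + 2.5 = 30.7
L_max = max([8.7, 9.4, 10.1, 2.5]) = 10.1
S (sum of others) = 30.7 - 10.1 = 20.6
min_reach = max(0, 10.1 - 20.6) = max(0, -10.5) = 0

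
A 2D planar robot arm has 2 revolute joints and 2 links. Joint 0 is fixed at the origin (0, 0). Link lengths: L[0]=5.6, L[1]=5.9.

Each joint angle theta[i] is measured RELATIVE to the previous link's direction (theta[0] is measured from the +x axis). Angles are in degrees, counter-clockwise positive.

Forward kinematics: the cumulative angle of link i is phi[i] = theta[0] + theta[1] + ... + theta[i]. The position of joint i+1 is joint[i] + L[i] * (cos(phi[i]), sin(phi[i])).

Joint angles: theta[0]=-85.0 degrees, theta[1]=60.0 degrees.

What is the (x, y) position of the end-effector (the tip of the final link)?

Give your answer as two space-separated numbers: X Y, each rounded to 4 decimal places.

Answer: 5.8353 -8.0721

Derivation:
joint[0] = (0.0000, 0.0000)  (base)
link 0: phi[0] = -85 = -85 deg
  cos(-85 deg) = 0.0872, sin(-85 deg) = -0.9962
  joint[1] = (0.0000, 0.0000) + 5.6 * (0.0872, -0.9962) = (0.0000 + 0.4881, 0.0000 + -5.5787) = (0.4881, -5.5787)
link 1: phi[1] = -85 + 60 = -25 deg
  cos(-25 deg) = 0.9063, sin(-25 deg) = -0.4226
  joint[2] = (0.4881, -5.5787) + 5.9 * (0.9063, -0.4226) = (0.4881 + 5.3472, -5.5787 + -2.4934) = (5.8353, -8.0721)
End effector: (5.8353, -8.0721)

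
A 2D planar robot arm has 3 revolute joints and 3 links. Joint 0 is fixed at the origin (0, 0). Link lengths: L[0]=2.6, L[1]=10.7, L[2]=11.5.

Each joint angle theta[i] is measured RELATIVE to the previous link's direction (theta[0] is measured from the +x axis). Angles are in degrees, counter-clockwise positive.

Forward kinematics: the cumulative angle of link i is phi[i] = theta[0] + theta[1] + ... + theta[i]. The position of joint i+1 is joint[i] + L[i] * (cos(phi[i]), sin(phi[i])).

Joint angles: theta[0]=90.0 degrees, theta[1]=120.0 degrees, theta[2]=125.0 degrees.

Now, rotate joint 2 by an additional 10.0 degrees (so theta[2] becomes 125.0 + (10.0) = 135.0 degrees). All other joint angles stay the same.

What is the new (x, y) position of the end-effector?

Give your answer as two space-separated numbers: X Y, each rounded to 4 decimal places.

Answer: 1.8417 -5.7264

Derivation:
joint[0] = (0.0000, 0.0000)  (base)
link 0: phi[0] = 90 = 90 deg
  cos(90 deg) = 0.0000, sin(90 deg) = 1.0000
  joint[1] = (0.0000, 0.0000) + 2.6 * (0.0000, 1.0000) = (0.0000 + 0.0000, 0.0000 + 2.6000) = (0.0000, 2.6000)
link 1: phi[1] = 90 + 120 = 210 deg
  cos(210 deg) = -0.8660, sin(210 deg) = -0.5000
  joint[2] = (0.0000, 2.6000) + 10.7 * (-0.8660, -0.5000) = (0.0000 + -9.2665, 2.6000 + -5.3500) = (-9.2665, -2.7500)
link 2: phi[2] = 90 + 120 + 135 = 345 deg
  cos(345 deg) = 0.9659, sin(345 deg) = -0.2588
  joint[3] = (-9.2665, -2.7500) + 11.5 * (0.9659, -0.2588) = (-9.2665 + 11.1081, -2.7500 + -2.9764) = (1.8417, -5.7264)
End effector: (1.8417, -5.7264)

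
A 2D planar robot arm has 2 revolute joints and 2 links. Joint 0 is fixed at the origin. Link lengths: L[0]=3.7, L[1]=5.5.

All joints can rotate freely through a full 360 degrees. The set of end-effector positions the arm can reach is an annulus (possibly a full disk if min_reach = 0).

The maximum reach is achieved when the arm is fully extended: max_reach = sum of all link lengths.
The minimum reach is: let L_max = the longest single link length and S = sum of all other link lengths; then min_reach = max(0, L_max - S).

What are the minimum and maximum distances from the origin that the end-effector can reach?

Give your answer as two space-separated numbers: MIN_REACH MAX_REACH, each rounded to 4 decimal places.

Answer: 1.8000 9.2000

Derivation:
Link lengths: [3.7, 5.5]
max_reach = 3.7 + 5.5 = 9.2
L_max = max([3.7, 5.5]) = 5.5
S (sum of others) = 9.2 - 5.5 = 3.7
min_reach = max(0, 5.5 - 3.7) = max(0, 1.8) = 1.8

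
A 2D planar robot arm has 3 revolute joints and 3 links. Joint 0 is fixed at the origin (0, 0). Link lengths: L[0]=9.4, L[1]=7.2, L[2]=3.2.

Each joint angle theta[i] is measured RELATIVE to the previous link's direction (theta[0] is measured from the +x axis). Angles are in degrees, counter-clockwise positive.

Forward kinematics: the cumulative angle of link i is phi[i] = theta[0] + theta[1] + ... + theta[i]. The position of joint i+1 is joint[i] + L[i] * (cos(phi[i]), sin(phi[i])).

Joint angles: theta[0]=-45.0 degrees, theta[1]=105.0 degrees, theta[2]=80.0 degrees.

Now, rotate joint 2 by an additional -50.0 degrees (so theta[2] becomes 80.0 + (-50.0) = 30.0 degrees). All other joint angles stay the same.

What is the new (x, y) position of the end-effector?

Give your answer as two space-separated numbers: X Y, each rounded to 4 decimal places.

joint[0] = (0.0000, 0.0000)  (base)
link 0: phi[0] = -45 = -45 deg
  cos(-45 deg) = 0.7071, sin(-45 deg) = -0.7071
  joint[1] = (0.0000, 0.0000) + 9.4 * (0.7071, -0.7071) = (0.0000 + 6.6468, 0.0000 + -6.6468) = (6.6468, -6.6468)
link 1: phi[1] = -45 + 105 = 60 deg
  cos(60 deg) = 0.5000, sin(60 deg) = 0.8660
  joint[2] = (6.6468, -6.6468) + 7.2 * (0.5000, 0.8660) = (6.6468 + 3.6000, -6.6468 + 6.2354) = (10.2468, -0.4114)
link 2: phi[2] = -45 + 105 + 30 = 90 deg
  cos(90 deg) = 0.0000, sin(90 deg) = 1.0000
  joint[3] = (10.2468, -0.4114) + 3.2 * (0.0000, 1.0000) = (10.2468 + 0.0000, -0.4114 + 3.2000) = (10.2468, 2.7886)
End effector: (10.2468, 2.7886)

Answer: 10.2468 2.7886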